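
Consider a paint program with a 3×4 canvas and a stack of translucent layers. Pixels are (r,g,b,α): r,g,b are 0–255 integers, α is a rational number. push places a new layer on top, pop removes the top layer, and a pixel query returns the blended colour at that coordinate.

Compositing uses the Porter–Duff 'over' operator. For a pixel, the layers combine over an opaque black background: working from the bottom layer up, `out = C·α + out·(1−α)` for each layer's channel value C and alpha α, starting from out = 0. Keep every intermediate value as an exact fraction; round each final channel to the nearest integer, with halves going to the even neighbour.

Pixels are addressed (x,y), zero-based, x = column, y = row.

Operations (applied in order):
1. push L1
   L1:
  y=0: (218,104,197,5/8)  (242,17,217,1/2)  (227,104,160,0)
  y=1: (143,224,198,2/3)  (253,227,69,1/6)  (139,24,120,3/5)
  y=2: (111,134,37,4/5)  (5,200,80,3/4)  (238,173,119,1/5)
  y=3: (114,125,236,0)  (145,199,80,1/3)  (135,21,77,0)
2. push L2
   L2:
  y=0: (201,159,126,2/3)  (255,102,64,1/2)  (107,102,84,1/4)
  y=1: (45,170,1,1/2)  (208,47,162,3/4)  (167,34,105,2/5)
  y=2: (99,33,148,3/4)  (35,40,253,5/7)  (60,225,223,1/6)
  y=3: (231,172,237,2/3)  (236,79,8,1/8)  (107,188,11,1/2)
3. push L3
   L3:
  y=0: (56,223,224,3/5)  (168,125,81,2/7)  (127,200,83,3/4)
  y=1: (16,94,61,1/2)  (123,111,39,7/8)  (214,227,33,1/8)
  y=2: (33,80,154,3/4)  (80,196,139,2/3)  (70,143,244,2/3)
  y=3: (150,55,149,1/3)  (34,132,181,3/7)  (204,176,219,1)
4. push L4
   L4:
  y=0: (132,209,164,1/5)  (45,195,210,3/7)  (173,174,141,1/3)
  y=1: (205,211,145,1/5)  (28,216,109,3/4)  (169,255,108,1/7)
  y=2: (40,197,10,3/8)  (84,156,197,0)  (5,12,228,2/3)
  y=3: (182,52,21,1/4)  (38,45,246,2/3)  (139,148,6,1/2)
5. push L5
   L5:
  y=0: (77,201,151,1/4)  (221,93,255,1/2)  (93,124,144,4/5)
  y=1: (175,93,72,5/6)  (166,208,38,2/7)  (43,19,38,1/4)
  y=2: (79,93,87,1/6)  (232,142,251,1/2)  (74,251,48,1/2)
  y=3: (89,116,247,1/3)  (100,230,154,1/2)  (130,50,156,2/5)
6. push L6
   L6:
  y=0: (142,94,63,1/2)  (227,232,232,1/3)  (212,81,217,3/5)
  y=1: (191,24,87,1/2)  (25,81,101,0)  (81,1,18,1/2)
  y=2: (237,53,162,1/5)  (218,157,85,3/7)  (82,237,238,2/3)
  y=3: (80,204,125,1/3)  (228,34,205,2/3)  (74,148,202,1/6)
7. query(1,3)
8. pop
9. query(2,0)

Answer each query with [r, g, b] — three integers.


(1,3) stack=L1,L2,L3,L4,L5,L6; from [0,0,0]:
after L1 α=1/3: [145/3, 199/3, 80/3]
after L2 α=1/8: [1723/24, 815/12, 73/3]
after L3 α=3/7: [2335/42, 2003/21, 1921/21]
after L4 α=2/3: [5527/126, 3893/63, 12253/63]
after L5 α=1/2: [18127/252, 18383/126, 21955/126]
after L6 α=2/3: [133039/756, 26951/378, 73615/378]
→ [176, 71, 195]

(2,0) stack=L1,L2,L3,L4,L5; from [0,0,0]:
after L1 α=0: [0, 0, 0]
after L2 α=1/4: [107/4, 51/2, 21]
after L3 α=3/4: [1631/16, 1251/8, 135/2]
after L4 α=1/3: [1005/8, 649/4, 92]
after L5 α=4/5: [3981/40, 2633/20, 668/5]
rounded: [100, 132, 134]


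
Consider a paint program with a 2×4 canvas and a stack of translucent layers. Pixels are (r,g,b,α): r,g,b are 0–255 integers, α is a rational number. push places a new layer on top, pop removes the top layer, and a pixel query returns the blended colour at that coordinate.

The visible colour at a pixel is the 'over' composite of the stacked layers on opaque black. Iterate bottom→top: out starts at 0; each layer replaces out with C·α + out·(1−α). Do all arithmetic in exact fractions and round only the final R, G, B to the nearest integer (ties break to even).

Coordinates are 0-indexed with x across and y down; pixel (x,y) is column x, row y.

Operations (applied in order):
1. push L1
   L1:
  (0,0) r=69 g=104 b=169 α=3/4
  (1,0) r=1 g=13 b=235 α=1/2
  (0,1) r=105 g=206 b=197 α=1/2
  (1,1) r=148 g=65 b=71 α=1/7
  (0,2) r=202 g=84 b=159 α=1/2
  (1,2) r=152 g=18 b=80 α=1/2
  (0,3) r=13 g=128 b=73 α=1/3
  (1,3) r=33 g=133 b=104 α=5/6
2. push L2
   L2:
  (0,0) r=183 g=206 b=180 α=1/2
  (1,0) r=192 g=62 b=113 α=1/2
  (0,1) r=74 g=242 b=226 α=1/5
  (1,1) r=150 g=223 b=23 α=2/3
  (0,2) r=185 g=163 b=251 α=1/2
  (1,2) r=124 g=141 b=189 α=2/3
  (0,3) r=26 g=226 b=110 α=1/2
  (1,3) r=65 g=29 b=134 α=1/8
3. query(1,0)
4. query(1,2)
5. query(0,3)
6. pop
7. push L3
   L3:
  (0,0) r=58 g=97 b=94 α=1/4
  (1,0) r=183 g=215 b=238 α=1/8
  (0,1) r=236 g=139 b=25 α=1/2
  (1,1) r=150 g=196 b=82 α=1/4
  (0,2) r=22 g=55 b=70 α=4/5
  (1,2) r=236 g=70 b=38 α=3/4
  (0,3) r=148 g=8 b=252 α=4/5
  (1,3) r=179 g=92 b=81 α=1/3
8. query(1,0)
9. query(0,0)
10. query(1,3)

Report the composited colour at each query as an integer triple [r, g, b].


at x=1,y=0 over L1,L2:
L1 α=1/2: [1/2, 13/2, 235/2]
L2 α=1/2: [385/4, 137/4, 461/4]
→ [96, 34, 115]

at x=1,y=2 over L1,L2:
+L1 (α=1/2) → [76, 9, 40]
+L2 (α=2/3) → [108, 97, 418/3]
→ [108, 97, 139]

(0,3) stack=L1,L2; from [0,0,0]:
after L1 α=1/3: [13/3, 128/3, 73/3]
after L2 α=1/2: [91/6, 403/3, 403/6]
= [15, 134, 67]

query (1,0) [L1,L3] — begin 0,0,0
L1 α=1/2: [1/2, 13/2, 235/2]
L3 α=1/8: [373/16, 521/16, 2121/16]
= [23, 33, 133]

(0,0) stack=L1,L3; from [0,0,0]:
after L1 α=3/4: [207/4, 78, 507/4]
after L3 α=1/4: [853/16, 331/4, 1897/16]
= [53, 83, 119]

at x=1,y=3 over L1,L3:
+L1 (α=5/6) → [55/2, 665/6, 260/3]
+L3 (α=1/3) → [78, 941/9, 763/9]
= [78, 105, 85]


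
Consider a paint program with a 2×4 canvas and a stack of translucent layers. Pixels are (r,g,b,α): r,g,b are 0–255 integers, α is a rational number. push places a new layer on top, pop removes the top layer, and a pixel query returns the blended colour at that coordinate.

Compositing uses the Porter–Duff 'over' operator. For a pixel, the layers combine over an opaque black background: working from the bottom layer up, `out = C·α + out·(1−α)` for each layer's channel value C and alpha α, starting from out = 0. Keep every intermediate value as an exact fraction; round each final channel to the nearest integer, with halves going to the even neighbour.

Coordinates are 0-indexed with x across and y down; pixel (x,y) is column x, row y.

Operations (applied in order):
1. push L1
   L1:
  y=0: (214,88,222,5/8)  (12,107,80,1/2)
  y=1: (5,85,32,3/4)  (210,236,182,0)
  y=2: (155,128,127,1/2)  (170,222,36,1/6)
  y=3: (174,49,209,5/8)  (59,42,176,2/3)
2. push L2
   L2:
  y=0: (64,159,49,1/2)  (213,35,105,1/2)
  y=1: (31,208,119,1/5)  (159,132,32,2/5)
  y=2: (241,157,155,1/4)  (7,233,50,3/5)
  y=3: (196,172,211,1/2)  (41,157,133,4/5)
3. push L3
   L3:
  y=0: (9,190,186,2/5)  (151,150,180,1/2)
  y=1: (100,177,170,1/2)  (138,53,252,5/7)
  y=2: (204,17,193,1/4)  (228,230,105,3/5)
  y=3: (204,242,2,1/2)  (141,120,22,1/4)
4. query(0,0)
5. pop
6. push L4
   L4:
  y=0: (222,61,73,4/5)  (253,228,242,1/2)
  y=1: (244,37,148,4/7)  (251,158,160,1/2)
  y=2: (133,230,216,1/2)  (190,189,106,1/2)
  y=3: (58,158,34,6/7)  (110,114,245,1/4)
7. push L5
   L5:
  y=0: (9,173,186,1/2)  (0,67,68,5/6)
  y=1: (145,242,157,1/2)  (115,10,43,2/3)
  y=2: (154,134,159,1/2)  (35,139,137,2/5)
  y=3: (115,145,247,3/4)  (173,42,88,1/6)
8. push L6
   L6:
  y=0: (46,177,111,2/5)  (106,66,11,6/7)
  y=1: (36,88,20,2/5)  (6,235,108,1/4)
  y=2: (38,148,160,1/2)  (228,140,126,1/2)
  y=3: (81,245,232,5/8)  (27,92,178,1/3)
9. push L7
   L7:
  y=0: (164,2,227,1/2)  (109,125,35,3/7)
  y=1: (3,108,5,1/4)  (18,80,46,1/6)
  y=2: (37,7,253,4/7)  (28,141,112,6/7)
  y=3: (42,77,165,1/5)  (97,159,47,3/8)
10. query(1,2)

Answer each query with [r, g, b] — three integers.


at x=0,y=0 over L1,L2,L3:
after L1 α=5/8: [535/4, 55, 555/4]
after L2 α=1/2: [791/8, 107, 751/8]
after L3 α=2/5: [2517/40, 701/5, 5229/40]
= [63, 140, 131]

(1,2) stack=L1,L2,L4,L5,L6,L7; from [0,0,0]:
after L1 α=1/6: [85/3, 37, 6]
after L2 α=3/5: [233/15, 773/5, 162/5]
after L4 α=1/2: [3083/30, 859/5, 346/5]
after L5 α=2/5: [3783/50, 3967/25, 2408/25]
after L6 α=1/2: [15183/100, 7467/50, 2779/25]
after L7 α=6/7: [4569/100, 49767/350, 2797/25]
rounded: [46, 142, 112]


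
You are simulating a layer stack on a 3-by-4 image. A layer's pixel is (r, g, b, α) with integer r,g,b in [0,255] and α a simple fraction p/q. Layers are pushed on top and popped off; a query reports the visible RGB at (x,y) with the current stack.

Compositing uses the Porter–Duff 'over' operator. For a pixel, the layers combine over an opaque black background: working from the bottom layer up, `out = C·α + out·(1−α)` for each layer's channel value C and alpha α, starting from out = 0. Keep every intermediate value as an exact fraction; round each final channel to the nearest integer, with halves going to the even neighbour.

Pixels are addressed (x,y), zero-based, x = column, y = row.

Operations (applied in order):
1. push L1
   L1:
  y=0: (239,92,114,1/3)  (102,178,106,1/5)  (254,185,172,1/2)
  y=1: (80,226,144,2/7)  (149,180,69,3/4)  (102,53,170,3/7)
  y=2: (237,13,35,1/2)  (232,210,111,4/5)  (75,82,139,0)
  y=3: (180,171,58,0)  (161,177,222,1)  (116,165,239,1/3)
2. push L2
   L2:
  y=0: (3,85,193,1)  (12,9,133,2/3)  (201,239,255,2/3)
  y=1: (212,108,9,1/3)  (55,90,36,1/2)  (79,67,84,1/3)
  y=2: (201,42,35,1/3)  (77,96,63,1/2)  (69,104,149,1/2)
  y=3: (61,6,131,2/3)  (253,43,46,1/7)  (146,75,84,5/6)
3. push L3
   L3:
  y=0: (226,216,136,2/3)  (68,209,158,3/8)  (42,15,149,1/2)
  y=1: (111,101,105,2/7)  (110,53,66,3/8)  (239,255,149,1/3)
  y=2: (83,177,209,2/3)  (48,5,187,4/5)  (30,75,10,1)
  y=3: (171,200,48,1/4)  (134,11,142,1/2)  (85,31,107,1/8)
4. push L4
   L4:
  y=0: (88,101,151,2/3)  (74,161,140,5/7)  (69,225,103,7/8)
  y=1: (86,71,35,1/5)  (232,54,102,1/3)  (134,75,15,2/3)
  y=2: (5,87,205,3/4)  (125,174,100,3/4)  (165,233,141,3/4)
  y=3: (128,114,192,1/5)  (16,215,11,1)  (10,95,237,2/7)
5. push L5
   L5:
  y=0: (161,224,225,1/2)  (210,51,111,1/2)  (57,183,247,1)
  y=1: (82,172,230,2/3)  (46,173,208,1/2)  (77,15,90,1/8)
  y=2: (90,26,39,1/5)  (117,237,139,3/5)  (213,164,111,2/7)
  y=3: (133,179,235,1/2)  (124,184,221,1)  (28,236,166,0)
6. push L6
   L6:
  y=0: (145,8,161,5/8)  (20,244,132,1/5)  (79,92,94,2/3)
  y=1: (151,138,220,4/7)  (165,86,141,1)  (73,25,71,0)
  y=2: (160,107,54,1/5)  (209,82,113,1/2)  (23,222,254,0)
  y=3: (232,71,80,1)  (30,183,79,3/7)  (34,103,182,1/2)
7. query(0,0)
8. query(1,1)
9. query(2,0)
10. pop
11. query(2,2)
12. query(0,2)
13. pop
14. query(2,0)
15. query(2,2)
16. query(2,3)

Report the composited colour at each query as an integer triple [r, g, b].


(0,0) stack=L1,L2,L3,L4,L5,L6; from [0,0,0]:
after L1 α=1/3: [239/3, 92/3, 38]
after L2 α=1: [3, 85, 193]
after L3 α=2/3: [455/3, 517/3, 155]
after L4 α=2/3: [983/9, 1123/9, 457/3]
after L5 α=1/2: [1216/9, 3139/18, 566/3]
after L6 α=5/8: [3391/24, 3379/48, 1371/8]
rounded: [141, 70, 171]

(1,1) stack=L1,L2,L3,L4,L5,L6; from [0,0,0]:
L1 α=3/4: [447/4, 135, 207/4]
L2 α=1/2: [667/8, 225/2, 351/8]
L3 α=3/8: [5975/64, 1443/16, 3339/64]
L4 α=1/3: [13399/96, 625/8, 2201/32]
L5 α=1/2: [17815/192, 2009/16, 8857/64]
L6 α=1: [165, 86, 141]
→ [165, 86, 141]

(2,0) stack=L1,L2,L3,L4,L5,L6; from [0,0,0]:
L1 α=1/2: [127, 185/2, 86]
L2 α=2/3: [529/3, 1141/6, 596/3]
L3 α=1/2: [655/6, 1231/12, 1043/6]
L4 α=7/8: [3553/48, 20131/96, 5369/48]
L5 α=1: [57, 183, 247]
L6 α=2/3: [215/3, 367/3, 145]
→ [72, 122, 145]

query (2,2) [L1,L2,L3,L4,L5] — begin 0,0,0
L1 α=0: [0, 0, 0]
L2 α=1/2: [69/2, 52, 149/2]
L3 α=1: [30, 75, 10]
L4 α=3/4: [525/4, 387/2, 433/4]
L5 α=2/7: [4329/28, 2591/14, 3053/28]
rounded: [155, 185, 109]

query (0,2) [L1,L2,L3,L4,L5] — begin 0,0,0
L1 α=1/2: [237/2, 13/2, 35/2]
L2 α=1/3: [146, 55/3, 70/3]
L3 α=2/3: [104, 1117/9, 1324/9]
L4 α=3/4: [119/4, 1733/18, 6859/36]
L5 α=1/5: [209/5, 740/9, 1442/9]
→ [42, 82, 160]

query (2,0) [L1,L2,L3,L4] — begin 0,0,0
after L1 α=1/2: [127, 185/2, 86]
after L2 α=2/3: [529/3, 1141/6, 596/3]
after L3 α=1/2: [655/6, 1231/12, 1043/6]
after L4 α=7/8: [3553/48, 20131/96, 5369/48]
→ [74, 210, 112]

(2,2) stack=L1,L2,L3,L4; from [0,0,0]:
+L1 (α=0) → [0, 0, 0]
+L2 (α=1/2) → [69/2, 52, 149/2]
+L3 (α=1) → [30, 75, 10]
+L4 (α=3/4) → [525/4, 387/2, 433/4]
→ [131, 194, 108]

(2,3) stack=L1,L2,L3,L4; from [0,0,0]:
after L1 α=1/3: [116/3, 55, 239/3]
after L2 α=5/6: [1153/9, 215/3, 1499/18]
after L3 α=1/8: [2209/18, 799/12, 12419/144]
after L4 α=2/7: [11405/126, 6275/84, 130351/1008]
rounded: [91, 75, 129]


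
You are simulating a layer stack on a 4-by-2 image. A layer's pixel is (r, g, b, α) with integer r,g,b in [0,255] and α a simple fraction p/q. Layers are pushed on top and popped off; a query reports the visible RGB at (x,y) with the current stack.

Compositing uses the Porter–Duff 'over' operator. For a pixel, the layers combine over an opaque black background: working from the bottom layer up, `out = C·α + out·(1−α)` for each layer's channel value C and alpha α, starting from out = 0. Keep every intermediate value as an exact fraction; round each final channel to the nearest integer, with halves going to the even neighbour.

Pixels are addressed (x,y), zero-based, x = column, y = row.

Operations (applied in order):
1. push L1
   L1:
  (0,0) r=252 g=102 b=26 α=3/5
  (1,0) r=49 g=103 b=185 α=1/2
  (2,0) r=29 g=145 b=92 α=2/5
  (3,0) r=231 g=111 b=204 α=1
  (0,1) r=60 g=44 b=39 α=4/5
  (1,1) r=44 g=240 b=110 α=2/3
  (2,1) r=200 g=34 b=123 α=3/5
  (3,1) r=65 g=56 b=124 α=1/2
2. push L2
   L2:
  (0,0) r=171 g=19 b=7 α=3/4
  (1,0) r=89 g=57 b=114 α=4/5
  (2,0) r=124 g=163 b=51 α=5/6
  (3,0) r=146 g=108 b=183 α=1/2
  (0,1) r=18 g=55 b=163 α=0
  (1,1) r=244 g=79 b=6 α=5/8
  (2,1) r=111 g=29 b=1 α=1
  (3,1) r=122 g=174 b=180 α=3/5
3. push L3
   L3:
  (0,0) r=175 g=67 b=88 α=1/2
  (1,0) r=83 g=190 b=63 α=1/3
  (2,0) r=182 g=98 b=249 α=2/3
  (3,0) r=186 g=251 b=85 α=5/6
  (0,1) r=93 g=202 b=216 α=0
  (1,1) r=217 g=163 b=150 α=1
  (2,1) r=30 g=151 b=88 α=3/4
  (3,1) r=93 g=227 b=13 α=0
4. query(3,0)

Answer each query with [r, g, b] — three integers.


at x=3,y=0 over L1,L2,L3:
L1 α=1: [231, 111, 204]
L2 α=1/2: [377/2, 219/2, 387/2]
L3 α=5/6: [2237/12, 2729/12, 1237/12]
rounded: [186, 227, 103]


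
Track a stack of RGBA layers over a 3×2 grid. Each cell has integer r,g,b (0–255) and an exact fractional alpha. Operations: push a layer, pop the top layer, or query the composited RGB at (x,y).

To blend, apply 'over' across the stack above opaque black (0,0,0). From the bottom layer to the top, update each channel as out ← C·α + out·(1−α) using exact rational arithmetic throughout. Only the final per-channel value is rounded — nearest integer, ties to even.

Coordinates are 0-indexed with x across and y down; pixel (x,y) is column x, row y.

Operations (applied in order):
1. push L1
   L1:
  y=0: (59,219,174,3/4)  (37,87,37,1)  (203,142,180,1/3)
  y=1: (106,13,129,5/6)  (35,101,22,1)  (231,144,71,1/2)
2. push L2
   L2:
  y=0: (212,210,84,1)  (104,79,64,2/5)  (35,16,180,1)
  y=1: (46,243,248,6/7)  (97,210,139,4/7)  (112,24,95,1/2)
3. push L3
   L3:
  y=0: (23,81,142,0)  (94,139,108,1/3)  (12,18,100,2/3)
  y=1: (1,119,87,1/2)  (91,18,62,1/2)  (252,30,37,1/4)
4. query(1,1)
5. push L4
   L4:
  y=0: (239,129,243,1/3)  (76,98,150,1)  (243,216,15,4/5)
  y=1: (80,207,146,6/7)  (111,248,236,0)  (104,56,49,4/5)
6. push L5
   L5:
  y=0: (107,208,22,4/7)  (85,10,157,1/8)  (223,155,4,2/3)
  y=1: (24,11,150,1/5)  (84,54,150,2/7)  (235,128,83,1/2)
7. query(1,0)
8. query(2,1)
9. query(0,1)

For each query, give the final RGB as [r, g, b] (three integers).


at x=1,y=1 over L1,L2,L3:
after L1 α=1: [35, 101, 22]
after L2 α=4/7: [493/7, 1143/7, 622/7]
after L3 α=1/2: [565/7, 1269/14, 528/7]
rounded: [81, 91, 75]

(1,0) stack=L1,L2,L3,L4,L5; from [0,0,0]:
after L1 α=1: [37, 87, 37]
after L2 α=2/5: [319/5, 419/5, 239/5]
after L3 α=1/3: [1108/15, 511/5, 1018/15]
after L4 α=1: [76, 98, 150]
after L5 α=1/8: [617/8, 87, 1207/8]
= [77, 87, 151]

query (2,1) [L1,L2,L3,L4,L5] — begin 0,0,0
L1 α=1/2: [231/2, 72, 71/2]
L2 α=1/2: [455/4, 48, 261/4]
L3 α=1/4: [2373/16, 87/2, 931/16]
L4 α=4/5: [9029/80, 107/2, 4067/80]
L5 α=1/2: [27829/160, 363/4, 10707/160]
= [174, 91, 67]

query (0,1) [L1,L2,L3,L4,L5] — begin 0,0,0
after L1 α=5/6: [265/3, 65/6, 215/2]
after L2 α=6/7: [1093/21, 1259/6, 3191/14]
after L3 α=1/2: [557/21, 1973/12, 4409/28]
after L4 α=6/7: [10637/147, 2411/12, 28937/196]
after L5 α=1/5: [46076/735, 2444/15, 36287/245]
rounded: [63, 163, 148]


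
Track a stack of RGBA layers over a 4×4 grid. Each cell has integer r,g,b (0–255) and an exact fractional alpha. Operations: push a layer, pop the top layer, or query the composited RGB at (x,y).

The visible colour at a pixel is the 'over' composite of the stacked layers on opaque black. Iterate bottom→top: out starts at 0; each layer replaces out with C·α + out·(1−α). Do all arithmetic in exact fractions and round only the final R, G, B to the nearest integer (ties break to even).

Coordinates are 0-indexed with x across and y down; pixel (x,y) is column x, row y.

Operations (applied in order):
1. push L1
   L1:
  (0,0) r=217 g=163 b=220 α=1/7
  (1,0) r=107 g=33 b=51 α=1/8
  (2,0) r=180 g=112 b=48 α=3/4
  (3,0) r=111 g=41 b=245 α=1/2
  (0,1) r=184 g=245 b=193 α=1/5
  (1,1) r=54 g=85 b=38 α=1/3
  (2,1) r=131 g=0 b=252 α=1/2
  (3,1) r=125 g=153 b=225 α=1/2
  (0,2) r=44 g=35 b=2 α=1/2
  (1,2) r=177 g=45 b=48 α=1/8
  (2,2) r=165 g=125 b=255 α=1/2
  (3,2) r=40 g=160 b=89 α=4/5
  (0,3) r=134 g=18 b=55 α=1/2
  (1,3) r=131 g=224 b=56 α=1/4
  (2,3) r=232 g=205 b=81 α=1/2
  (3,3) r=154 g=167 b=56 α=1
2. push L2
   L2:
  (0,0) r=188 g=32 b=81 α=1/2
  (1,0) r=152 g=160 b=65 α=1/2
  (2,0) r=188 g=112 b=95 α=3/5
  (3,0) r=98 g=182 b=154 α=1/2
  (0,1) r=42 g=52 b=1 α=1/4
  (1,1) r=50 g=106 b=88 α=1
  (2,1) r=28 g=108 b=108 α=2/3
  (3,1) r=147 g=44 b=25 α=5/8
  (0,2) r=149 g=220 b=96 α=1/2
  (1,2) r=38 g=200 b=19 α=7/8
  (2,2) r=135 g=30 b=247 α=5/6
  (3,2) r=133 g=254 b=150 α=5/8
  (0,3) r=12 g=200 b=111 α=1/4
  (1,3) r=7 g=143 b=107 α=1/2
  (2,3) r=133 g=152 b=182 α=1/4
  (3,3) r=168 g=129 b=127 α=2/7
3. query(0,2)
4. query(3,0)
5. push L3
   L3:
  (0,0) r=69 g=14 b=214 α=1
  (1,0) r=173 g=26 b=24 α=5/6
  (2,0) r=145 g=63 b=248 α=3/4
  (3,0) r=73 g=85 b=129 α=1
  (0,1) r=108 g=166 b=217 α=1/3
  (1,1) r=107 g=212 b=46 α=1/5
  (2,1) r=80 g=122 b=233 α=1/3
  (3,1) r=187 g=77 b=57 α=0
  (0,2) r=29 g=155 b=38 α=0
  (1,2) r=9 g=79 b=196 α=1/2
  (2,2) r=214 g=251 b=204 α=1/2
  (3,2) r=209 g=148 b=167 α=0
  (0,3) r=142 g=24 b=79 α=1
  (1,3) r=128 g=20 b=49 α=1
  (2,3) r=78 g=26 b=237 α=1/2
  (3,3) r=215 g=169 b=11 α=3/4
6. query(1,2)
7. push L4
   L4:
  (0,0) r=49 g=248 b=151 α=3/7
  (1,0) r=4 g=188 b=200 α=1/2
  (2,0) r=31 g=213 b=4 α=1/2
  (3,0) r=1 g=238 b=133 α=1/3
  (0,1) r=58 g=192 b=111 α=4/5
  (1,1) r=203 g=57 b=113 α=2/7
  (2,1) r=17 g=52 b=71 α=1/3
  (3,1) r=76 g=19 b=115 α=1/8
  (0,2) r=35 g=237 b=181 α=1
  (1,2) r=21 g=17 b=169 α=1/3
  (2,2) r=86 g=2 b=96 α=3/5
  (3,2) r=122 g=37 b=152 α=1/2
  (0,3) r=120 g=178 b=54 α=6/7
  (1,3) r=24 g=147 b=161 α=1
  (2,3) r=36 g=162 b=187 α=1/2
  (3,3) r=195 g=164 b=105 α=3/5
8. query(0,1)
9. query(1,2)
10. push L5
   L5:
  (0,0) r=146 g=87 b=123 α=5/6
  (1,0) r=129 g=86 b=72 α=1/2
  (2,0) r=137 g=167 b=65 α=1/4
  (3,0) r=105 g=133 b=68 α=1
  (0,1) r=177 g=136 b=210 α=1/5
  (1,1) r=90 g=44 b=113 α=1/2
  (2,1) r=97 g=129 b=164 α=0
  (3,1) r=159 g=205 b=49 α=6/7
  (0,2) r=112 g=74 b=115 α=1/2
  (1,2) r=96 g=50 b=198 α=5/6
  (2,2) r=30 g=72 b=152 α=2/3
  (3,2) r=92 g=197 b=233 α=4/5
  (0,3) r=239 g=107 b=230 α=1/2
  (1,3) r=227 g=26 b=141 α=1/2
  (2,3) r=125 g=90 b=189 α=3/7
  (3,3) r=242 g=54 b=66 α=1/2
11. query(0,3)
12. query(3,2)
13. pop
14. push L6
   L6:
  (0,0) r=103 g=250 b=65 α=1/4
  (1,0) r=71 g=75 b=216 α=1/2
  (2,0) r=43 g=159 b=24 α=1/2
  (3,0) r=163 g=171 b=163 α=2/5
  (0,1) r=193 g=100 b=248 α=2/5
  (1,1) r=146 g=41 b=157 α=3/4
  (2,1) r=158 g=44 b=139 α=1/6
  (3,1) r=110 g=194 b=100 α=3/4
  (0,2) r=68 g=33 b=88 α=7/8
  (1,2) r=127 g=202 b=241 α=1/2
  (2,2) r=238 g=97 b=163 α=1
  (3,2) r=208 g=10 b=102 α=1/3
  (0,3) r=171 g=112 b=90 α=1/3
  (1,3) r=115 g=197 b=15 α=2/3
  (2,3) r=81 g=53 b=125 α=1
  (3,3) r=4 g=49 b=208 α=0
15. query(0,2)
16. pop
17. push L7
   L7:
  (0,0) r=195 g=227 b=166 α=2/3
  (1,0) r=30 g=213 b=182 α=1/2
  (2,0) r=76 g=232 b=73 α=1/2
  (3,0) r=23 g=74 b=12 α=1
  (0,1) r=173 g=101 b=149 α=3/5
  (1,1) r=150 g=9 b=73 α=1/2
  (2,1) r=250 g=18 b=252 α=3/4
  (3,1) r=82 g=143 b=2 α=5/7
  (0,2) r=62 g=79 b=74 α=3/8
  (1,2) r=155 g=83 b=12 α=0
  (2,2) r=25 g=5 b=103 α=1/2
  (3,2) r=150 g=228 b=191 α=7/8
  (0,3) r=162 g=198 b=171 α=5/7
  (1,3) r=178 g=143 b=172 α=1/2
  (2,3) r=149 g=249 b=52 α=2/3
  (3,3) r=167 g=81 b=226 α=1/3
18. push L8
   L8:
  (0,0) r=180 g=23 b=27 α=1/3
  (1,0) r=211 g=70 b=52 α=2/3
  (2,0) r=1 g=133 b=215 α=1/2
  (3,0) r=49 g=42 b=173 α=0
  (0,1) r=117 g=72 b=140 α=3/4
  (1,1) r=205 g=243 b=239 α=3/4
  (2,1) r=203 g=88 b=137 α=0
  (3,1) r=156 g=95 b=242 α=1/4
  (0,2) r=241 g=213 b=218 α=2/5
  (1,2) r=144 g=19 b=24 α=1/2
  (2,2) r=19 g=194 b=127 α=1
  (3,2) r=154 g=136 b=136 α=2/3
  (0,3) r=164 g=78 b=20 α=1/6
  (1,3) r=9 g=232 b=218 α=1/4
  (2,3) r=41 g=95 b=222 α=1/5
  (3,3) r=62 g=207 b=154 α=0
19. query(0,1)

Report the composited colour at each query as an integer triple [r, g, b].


query (0,2) [L1,L2] — begin 0,0,0
+L1 (α=1/2) → [22, 35/2, 1]
+L2 (α=1/2) → [171/2, 475/4, 97/2]
→ [86, 119, 48]

at x=3,y=0 over L1,L2:
L1 α=1/2: [111/2, 41/2, 245/2]
L2 α=1/2: [307/4, 405/4, 553/4]
= [77, 101, 138]

query (1,2) [L1,L2,L3] — begin 0,0,0
after L1 α=1/8: [177/8, 45/8, 6]
after L2 α=7/8: [2305/64, 11245/64, 139/8]
after L3 α=1/2: [2881/128, 16301/128, 1707/16]
= [23, 127, 107]

query (0,1) [L1,L2,L3,L4] — begin 0,0,0
after L1 α=1/5: [184/5, 49, 193/5]
after L2 α=1/4: [381/10, 199/4, 146/5]
after L3 α=1/3: [307/5, 177/2, 459/5]
after L4 α=4/5: [1467/25, 1713/10, 2679/25]
rounded: [59, 171, 107]

(1,2) stack=L1,L2,L3,L4; from [0,0,0]:
L1 α=1/8: [177/8, 45/8, 6]
L2 α=7/8: [2305/64, 11245/64, 139/8]
L3 α=1/2: [2881/128, 16301/128, 1707/16]
L4 α=1/3: [4225/192, 17389/192, 3059/24]
rounded: [22, 91, 127]

at x=0,y=3 over L1,L2,L3,L4,L5:
after L1 α=1/2: [67, 9, 55/2]
after L2 α=1/4: [213/4, 227/4, 387/8]
after L3 α=1: [142, 24, 79]
after L4 α=6/7: [862/7, 156, 403/7]
after L5 α=1/2: [2535/14, 263/2, 2013/14]
= [181, 132, 144]

query (3,2) [L1,L2,L3,L4,L5] — begin 0,0,0
L1 α=4/5: [32, 128, 356/5]
L2 α=5/8: [761/8, 827/4, 2409/20]
L3 α=0: [761/8, 827/4, 2409/20]
L4 α=1/2: [1737/16, 975/8, 5449/40]
L5 α=4/5: [1525/16, 7279/40, 42729/200]
rounded: [95, 182, 214]

at x=0,y=2 over L1,L2,L3,L4,L6:
+L1 (α=1/2) → [22, 35/2, 1]
+L2 (α=1/2) → [171/2, 475/4, 97/2]
+L3 (α=0) → [171/2, 475/4, 97/2]
+L4 (α=1) → [35, 237, 181]
+L6 (α=7/8) → [511/8, 117/2, 797/8]
= [64, 58, 100]

at x=0,y=1 over L1,L2,L3,L4,L7,L8:
L1 α=1/5: [184/5, 49, 193/5]
L2 α=1/4: [381/10, 199/4, 146/5]
L3 α=1/3: [307/5, 177/2, 459/5]
L4 α=4/5: [1467/25, 1713/10, 2679/25]
L7 α=3/5: [15909/125, 3228/25, 16533/125]
L8 α=3/4: [14946/125, 2157/25, 69033/500]
= [120, 86, 138]


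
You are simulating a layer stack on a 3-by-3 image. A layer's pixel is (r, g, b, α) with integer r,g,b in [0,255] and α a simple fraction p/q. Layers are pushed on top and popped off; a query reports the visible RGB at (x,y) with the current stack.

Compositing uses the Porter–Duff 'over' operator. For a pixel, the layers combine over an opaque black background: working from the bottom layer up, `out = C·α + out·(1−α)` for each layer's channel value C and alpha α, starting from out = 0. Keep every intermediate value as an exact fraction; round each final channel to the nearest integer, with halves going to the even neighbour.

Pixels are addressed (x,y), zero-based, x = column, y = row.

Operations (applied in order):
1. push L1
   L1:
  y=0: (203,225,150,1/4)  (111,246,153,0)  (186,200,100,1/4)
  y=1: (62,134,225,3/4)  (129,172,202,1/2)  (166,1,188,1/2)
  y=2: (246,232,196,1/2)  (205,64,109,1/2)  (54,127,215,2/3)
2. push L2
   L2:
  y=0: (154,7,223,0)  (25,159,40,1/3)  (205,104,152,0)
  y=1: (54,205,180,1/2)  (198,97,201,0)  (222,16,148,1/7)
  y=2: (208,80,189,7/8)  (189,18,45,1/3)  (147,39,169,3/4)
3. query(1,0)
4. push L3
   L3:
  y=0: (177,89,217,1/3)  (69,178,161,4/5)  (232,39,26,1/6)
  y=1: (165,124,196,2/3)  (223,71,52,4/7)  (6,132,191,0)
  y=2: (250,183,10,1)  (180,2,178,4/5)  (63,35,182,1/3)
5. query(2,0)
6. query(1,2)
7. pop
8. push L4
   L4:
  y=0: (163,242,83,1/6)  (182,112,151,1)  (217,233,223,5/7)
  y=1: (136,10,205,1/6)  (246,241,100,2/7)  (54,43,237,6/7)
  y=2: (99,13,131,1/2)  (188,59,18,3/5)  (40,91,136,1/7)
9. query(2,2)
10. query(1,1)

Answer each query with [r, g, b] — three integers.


(1,0) stack=L1,L2; from [0,0,0]:
+L1 (α=0) → [0, 0, 0]
+L2 (α=1/3) → [25/3, 53, 40/3]
rounded: [8, 53, 13]

at x=2,y=0 over L1,L2,L3:
after L1 α=1/4: [93/2, 50, 25]
after L2 α=0: [93/2, 50, 25]
after L3 α=1/6: [929/12, 289/6, 151/6]
= [77, 48, 25]

at x=1,y=2 over L1,L2,L3:
+L1 (α=1/2) → [205/2, 32, 109/2]
+L2 (α=1/3) → [394/3, 82/3, 154/3]
+L3 (α=4/5) → [2554/15, 106/15, 458/3]
= [170, 7, 153]

at x=2,y=2 over L1,L2,L4:
L1 α=2/3: [36, 254/3, 430/3]
L2 α=3/4: [477/4, 605/12, 1951/12]
L4 α=1/7: [1511/14, 787/14, 2223/14]
rounded: [108, 56, 159]

query (1,1) [L1,L2,L4] — begin 0,0,0
+L1 (α=1/2) → [129/2, 86, 101]
+L2 (α=0) → [129/2, 86, 101]
+L4 (α=2/7) → [1629/14, 912/7, 705/7]
rounded: [116, 130, 101]


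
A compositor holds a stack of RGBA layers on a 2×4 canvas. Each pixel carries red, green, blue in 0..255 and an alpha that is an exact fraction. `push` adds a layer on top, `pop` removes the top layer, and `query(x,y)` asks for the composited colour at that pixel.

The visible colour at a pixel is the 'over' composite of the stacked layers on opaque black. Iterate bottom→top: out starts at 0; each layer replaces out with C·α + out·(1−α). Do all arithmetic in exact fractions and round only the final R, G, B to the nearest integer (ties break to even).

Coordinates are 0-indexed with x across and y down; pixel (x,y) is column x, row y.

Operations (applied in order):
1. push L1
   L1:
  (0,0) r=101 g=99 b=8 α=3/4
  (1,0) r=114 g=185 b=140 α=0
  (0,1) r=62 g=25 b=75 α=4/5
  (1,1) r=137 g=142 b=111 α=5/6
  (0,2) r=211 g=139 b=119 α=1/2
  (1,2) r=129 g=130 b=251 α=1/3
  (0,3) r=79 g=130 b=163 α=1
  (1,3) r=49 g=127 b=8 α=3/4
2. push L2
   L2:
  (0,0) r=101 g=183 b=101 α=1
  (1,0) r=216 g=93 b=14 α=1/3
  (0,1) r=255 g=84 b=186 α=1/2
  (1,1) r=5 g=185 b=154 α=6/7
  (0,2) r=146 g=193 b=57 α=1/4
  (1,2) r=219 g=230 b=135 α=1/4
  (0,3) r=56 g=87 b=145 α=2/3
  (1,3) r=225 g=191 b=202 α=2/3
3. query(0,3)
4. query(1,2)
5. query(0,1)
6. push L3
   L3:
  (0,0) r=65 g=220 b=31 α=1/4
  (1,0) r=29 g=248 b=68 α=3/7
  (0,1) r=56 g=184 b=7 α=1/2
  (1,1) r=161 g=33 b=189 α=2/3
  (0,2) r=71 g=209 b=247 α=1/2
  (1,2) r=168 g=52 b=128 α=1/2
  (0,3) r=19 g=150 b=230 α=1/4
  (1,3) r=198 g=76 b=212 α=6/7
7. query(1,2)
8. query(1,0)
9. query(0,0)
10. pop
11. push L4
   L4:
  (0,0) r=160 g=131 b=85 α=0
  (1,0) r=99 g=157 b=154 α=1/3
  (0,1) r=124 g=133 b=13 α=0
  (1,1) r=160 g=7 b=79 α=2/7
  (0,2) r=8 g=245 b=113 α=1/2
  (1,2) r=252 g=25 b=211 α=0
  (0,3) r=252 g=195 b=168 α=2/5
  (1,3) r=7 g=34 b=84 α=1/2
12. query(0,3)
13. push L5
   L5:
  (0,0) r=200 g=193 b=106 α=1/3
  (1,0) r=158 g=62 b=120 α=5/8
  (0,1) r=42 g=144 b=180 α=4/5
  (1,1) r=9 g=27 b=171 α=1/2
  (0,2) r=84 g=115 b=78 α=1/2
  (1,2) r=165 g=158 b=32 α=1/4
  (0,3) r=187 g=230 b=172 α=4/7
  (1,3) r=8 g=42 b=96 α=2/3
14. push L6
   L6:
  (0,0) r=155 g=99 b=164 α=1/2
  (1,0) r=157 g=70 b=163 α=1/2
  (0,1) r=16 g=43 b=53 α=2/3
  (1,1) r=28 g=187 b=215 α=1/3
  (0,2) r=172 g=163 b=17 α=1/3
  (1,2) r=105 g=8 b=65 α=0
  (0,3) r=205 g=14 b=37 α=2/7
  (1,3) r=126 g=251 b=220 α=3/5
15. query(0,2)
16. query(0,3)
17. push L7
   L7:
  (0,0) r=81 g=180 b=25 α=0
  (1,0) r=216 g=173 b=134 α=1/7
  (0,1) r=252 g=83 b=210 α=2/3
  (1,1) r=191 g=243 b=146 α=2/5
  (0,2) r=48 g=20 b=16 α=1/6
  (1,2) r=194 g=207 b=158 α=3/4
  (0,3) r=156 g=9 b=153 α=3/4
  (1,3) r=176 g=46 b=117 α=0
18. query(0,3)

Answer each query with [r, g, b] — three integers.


query (0,3) [L1,L2] — begin 0,0,0
+L1 (α=1) → [79, 130, 163]
+L2 (α=2/3) → [191/3, 304/3, 151]
→ [64, 101, 151]

query (1,2) [L1,L2] — begin 0,0,0
L1 α=1/3: [43, 130/3, 251/3]
L2 α=1/4: [87, 90, 193/2]
rounded: [87, 90, 96]

query (0,1) [L1,L2] — begin 0,0,0
+L1 (α=4/5) → [248/5, 20, 60]
+L2 (α=1/2) → [1523/10, 52, 123]
rounded: [152, 52, 123]

(1,2) stack=L1,L2,L3; from [0,0,0]:
L1 α=1/3: [43, 130/3, 251/3]
L2 α=1/4: [87, 90, 193/2]
L3 α=1/2: [255/2, 71, 449/4]
= [128, 71, 112]

(1,0) stack=L1,L2,L3; from [0,0,0]:
+L1 (α=0) → [0, 0, 0]
+L2 (α=1/3) → [72, 31, 14/3]
+L3 (α=3/7) → [375/7, 124, 668/21]
= [54, 124, 32]

at x=0,y=0 over L1,L2,L3:
after L1 α=3/4: [303/4, 297/4, 6]
after L2 α=1: [101, 183, 101]
after L3 α=1/4: [92, 769/4, 167/2]
= [92, 192, 84]

at x=0,y=3 over L1,L2,L4:
after L1 α=1: [79, 130, 163]
after L2 α=2/3: [191/3, 304/3, 151]
after L4 α=2/5: [139, 694/5, 789/5]
rounded: [139, 139, 158]

at x=0,y=2 over L1,L2,L4,L5,L6:
L1 α=1/2: [211/2, 139/2, 119/2]
L2 α=1/4: [925/8, 803/8, 471/8]
L4 α=1/2: [989/16, 2763/16, 1375/16]
L5 α=1/2: [2333/32, 4603/32, 2623/32]
L6 α=1/3: [1695/16, 7211/48, 965/16]
rounded: [106, 150, 60]

(0,3) stack=L1,L2,L4,L5,L6; from [0,0,0]:
+L1 (α=1) → [79, 130, 163]
+L2 (α=2/3) → [191/3, 304/3, 151]
+L4 (α=2/5) → [139, 694/5, 789/5]
+L5 (α=4/7) → [1165/7, 6682/35, 5807/35]
+L6 (α=2/7) → [8695/49, 6878/49, 6325/49]
→ [177, 140, 129]

at x=0,y=3 over L1,L2,L4,L5,L6,L7:
L1 α=1: [79, 130, 163]
L2 α=2/3: [191/3, 304/3, 151]
L4 α=2/5: [139, 694/5, 789/5]
L5 α=4/7: [1165/7, 6682/35, 5807/35]
L6 α=2/7: [8695/49, 6878/49, 6325/49]
L7 α=3/4: [31627/196, 8201/196, 7204/49]
→ [161, 42, 147]


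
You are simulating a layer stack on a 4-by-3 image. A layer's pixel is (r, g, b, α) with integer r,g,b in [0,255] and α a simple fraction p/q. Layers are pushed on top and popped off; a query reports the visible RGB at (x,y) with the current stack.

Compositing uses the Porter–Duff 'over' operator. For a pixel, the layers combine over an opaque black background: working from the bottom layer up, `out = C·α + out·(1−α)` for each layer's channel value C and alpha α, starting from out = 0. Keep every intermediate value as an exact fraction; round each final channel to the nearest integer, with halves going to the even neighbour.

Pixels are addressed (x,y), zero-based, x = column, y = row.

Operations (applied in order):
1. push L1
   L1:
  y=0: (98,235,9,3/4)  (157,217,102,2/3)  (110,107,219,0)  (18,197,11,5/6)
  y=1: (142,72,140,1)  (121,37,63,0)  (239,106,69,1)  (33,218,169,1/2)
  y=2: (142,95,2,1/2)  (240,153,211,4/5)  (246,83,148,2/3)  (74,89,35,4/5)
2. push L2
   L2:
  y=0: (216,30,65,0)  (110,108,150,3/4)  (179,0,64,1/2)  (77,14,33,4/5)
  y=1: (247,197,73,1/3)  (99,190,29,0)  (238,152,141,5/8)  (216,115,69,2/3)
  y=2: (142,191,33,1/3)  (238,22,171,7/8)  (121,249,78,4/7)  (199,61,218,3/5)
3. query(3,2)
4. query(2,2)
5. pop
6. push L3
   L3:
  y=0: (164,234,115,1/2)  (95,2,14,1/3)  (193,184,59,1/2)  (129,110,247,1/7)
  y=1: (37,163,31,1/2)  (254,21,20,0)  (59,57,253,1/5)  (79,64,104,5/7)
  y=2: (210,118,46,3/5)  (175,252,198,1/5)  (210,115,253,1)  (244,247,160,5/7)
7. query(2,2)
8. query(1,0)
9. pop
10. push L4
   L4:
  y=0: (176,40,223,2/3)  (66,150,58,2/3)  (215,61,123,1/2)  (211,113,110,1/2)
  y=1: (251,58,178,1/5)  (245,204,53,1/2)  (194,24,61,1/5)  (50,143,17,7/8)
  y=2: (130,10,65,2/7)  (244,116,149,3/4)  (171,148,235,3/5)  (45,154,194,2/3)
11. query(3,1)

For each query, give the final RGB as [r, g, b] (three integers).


(3,2) stack=L1,L2; from [0,0,0]:
after L1 α=4/5: [296/5, 356/5, 28]
after L2 α=3/5: [3577/25, 1627/25, 142]
= [143, 65, 142]

query (2,2) [L1,L2] — begin 0,0,0
+L1 (α=2/3) → [164, 166/3, 296/3]
+L2 (α=4/7) → [976/7, 166, 608/7]
→ [139, 166, 87]

query (2,2) [L1,L3] — begin 0,0,0
+L1 (α=2/3) → [164, 166/3, 296/3]
+L3 (α=1) → [210, 115, 253]
→ [210, 115, 253]

at x=1,y=0 over L1,L3:
L1 α=2/3: [314/3, 434/3, 68]
L3 α=1/3: [913/9, 874/9, 50]
= [101, 97, 50]

at x=3,y=1 over L1,L4:
+L1 (α=1/2) → [33/2, 109, 169/2]
+L4 (α=7/8) → [733/16, 555/4, 407/16]
rounded: [46, 139, 25]


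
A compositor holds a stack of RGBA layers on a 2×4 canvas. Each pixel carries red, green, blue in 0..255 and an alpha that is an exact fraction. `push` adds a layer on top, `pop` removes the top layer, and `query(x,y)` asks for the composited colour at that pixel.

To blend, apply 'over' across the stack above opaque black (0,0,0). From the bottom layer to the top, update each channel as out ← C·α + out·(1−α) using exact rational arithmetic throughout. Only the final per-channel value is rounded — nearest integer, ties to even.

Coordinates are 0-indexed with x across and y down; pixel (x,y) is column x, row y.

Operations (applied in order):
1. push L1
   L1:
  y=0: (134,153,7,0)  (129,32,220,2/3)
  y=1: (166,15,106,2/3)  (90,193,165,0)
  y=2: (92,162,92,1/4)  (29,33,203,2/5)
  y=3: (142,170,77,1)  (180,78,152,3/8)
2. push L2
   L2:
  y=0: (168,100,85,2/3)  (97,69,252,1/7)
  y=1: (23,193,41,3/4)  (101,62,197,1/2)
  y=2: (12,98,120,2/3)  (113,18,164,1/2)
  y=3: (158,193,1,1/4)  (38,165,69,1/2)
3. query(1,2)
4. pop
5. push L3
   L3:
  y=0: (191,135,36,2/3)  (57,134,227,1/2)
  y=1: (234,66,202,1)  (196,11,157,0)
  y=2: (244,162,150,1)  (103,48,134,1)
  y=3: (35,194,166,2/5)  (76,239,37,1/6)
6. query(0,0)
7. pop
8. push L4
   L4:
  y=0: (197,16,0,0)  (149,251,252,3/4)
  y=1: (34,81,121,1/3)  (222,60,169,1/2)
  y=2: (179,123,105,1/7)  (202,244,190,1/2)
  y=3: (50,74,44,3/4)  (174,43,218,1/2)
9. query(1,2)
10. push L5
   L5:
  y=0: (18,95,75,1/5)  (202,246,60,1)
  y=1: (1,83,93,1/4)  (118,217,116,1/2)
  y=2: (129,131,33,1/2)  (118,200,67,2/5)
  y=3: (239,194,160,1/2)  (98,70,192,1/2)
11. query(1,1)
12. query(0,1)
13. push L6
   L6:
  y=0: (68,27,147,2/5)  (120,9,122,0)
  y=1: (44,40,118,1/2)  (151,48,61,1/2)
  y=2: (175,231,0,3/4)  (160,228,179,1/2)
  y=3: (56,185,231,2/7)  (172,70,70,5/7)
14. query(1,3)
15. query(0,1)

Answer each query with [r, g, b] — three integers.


(1,2) stack=L1,L2; from [0,0,0]:
after L1 α=2/5: [58/5, 66/5, 406/5]
after L2 α=1/2: [623/10, 78/5, 613/5]
→ [62, 16, 123]

at x=0,y=0 over L1,L3:
L1 α=0: [0, 0, 0]
L3 α=2/3: [382/3, 90, 24]
rounded: [127, 90, 24]

(1,2) stack=L1,L4; from [0,0,0]:
after L1 α=2/5: [58/5, 66/5, 406/5]
after L4 α=1/2: [534/5, 643/5, 678/5]
= [107, 129, 136]

query (1,1) [L1,L4,L5] — begin 0,0,0
L1 α=0: [0, 0, 0]
L4 α=1/2: [111, 30, 169/2]
L5 α=1/2: [229/2, 247/2, 401/4]
= [114, 124, 100]

at x=0,y=1 over L1,L4,L5:
+L1 (α=2/3) → [332/3, 10, 212/3]
+L4 (α=1/3) → [766/9, 101/3, 787/9]
+L5 (α=1/4) → [769/12, 46, 533/6]
= [64, 46, 89]

(1,3) stack=L1,L4,L5,L6; from [0,0,0]:
L1 α=3/8: [135/2, 117/4, 57]
L4 α=1/2: [483/4, 289/8, 275/2]
L5 α=1/2: [875/8, 849/16, 659/4]
L6 α=5/7: [4315/28, 3649/56, 1359/14]
→ [154, 65, 97]

(0,1) stack=L1,L4,L5,L6; from [0,0,0]:
+L1 (α=2/3) → [332/3, 10, 212/3]
+L4 (α=1/3) → [766/9, 101/3, 787/9]
+L5 (α=1/4) → [769/12, 46, 533/6]
+L6 (α=1/2) → [1297/24, 43, 1241/12]
→ [54, 43, 103]


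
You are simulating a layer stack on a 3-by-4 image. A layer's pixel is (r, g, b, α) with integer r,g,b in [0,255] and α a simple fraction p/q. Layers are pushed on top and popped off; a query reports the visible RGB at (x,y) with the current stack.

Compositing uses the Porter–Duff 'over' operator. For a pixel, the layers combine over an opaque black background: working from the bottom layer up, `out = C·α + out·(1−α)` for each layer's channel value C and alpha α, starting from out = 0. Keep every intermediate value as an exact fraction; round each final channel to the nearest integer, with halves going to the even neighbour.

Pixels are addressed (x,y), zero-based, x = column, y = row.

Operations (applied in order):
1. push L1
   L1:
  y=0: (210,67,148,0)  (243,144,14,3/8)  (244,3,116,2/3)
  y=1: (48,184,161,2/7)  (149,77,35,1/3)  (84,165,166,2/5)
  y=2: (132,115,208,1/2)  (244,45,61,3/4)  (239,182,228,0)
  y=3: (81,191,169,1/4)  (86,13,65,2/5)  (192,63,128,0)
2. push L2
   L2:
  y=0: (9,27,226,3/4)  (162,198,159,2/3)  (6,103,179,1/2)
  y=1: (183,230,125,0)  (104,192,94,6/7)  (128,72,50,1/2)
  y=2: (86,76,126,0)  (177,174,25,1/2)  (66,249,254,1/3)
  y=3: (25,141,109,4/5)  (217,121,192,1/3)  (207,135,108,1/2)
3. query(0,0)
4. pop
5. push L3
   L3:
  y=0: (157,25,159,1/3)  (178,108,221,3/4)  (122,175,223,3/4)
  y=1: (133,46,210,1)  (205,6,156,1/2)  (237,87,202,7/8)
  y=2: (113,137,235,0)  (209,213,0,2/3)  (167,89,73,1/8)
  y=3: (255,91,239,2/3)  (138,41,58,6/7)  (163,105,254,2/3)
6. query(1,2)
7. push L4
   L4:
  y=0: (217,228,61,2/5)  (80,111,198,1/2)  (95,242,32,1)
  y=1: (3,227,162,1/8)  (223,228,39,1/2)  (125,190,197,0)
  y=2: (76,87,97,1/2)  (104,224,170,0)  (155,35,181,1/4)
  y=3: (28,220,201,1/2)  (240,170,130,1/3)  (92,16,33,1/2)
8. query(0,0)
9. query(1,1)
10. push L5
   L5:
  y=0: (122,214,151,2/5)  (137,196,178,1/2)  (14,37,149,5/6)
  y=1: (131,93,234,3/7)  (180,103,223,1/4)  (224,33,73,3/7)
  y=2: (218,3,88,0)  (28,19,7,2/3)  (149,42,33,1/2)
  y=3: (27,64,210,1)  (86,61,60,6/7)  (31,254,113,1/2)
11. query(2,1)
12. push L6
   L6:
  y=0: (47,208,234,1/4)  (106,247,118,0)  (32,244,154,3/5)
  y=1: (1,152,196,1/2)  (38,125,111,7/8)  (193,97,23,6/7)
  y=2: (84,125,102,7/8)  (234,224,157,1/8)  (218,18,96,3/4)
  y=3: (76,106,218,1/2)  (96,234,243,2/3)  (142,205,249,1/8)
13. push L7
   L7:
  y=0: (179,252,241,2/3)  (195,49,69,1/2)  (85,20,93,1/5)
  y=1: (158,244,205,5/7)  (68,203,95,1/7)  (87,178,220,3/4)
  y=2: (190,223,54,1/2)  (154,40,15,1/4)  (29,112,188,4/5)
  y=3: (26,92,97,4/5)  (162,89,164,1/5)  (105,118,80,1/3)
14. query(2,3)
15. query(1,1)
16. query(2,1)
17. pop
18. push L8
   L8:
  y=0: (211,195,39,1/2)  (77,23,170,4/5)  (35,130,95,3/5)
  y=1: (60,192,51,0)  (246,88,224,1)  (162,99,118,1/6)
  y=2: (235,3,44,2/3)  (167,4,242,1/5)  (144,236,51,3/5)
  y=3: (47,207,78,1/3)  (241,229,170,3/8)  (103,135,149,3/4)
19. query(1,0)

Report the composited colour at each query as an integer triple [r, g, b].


query (0,0) [L1,L2] — begin 0,0,0
after L1 α=0: [0, 0, 0]
after L2 α=3/4: [27/4, 81/4, 339/2]
→ [7, 20, 170]

query (1,2) [L1,L3] — begin 0,0,0
L1 α=3/4: [183, 135/4, 183/4]
L3 α=2/3: [601/3, 613/4, 61/4]
rounded: [200, 153, 15]

(0,0) stack=L1,L3,L4; from [0,0,0]:
L1 α=0: [0, 0, 0]
L3 α=1/3: [157/3, 25/3, 53]
L4 α=2/5: [591/5, 481/5, 281/5]
→ [118, 96, 56]

query (1,1) [L1,L3,L4] — begin 0,0,0
L1 α=1/3: [149/3, 77/3, 35/3]
L3 α=1/2: [382/3, 95/6, 503/6]
L4 α=1/2: [1051/6, 1463/12, 737/12]
rounded: [175, 122, 61]

at x=2,y=1 over L1,L3,L4,L5:
after L1 α=2/5: [168/5, 66, 332/5]
after L3 α=7/8: [8463/40, 675/8, 3701/20]
after L4 α=0: [8463/40, 675/8, 3701/20]
after L5 α=3/7: [2169/10, 873/14, 4796/35]
rounded: [217, 62, 137]

at x=2,y=3 over L1,L3,L4,L5,L6,L7:
after L1 α=0: [0, 0, 0]
after L3 α=2/3: [326/3, 70, 508/3]
after L4 α=1/2: [301/3, 43, 607/6]
after L5 α=1/2: [197/3, 297/2, 1285/12]
after L6 α=1/8: [1805/24, 2489/16, 11983/96]
after L7 α=1/3: [3065/36, 3433/24, 15823/144]
= [85, 143, 110]

at x=1,y=1 over L1,L3,L4,L5,L6,L7:
L1 α=1/3: [149/3, 77/3, 35/3]
L3 α=1/2: [382/3, 95/6, 503/6]
L4 α=1/2: [1051/6, 1463/12, 737/12]
L5 α=1/4: [1411/8, 1875/16, 1629/16]
L6 α=7/8: [3539/64, 15875/128, 14061/128]
L7 α=1/7: [12793/224, 60617/448, 48263/448]
rounded: [57, 135, 108]

query (2,1) [L1,L3,L4,L5,L6,L7] — begin 0,0,0
L1 α=2/5: [168/5, 66, 332/5]
L3 α=7/8: [8463/40, 675/8, 3701/20]
L4 α=0: [8463/40, 675/8, 3701/20]
L5 α=3/7: [2169/10, 873/14, 4796/35]
L6 α=6/7: [13749/70, 9021/98, 9626/245]
L7 α=3/4: [32019/280, 61353/392, 85663/490]
rounded: [114, 157, 175]

query (1,0) [L1,L3,L4,L5,L6,L8] — begin 0,0,0
L1 α=3/8: [729/8, 54, 21/4]
L3 α=3/4: [5001/32, 189/2, 2673/16]
L4 α=1/2: [7561/64, 411/4, 5841/32]
L5 α=1/2: [16329/128, 1195/8, 11537/64]
L6 α=0: [16329/128, 1195/8, 11537/64]
L8 α=4/5: [55753/640, 1931/40, 55057/320]
rounded: [87, 48, 172]


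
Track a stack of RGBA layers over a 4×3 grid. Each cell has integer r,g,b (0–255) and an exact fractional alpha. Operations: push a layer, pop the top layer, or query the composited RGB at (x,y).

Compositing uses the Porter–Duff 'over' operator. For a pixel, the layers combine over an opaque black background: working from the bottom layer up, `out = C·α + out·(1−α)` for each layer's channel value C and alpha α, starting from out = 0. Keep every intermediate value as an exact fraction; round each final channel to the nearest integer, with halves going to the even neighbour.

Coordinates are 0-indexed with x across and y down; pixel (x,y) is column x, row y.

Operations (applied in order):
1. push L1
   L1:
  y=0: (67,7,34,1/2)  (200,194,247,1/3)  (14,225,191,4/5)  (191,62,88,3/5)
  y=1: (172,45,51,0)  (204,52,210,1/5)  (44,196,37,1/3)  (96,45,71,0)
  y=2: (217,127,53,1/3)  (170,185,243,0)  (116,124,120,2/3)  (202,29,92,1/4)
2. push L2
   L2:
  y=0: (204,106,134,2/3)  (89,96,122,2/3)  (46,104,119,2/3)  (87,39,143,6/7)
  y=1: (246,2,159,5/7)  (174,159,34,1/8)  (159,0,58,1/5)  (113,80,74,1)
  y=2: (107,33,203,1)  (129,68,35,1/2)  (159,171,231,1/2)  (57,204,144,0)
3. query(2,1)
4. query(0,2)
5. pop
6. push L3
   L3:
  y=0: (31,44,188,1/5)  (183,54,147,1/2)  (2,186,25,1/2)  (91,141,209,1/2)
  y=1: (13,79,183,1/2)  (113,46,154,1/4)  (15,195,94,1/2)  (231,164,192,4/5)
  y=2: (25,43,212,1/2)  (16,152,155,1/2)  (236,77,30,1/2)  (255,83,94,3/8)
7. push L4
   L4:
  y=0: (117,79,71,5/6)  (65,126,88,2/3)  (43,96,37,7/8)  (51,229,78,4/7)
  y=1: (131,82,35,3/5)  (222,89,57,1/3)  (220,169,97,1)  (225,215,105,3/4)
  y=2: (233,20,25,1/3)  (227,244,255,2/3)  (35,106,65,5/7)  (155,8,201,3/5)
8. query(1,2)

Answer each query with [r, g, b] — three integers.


at x=2,y=1 over L1,L2:
+L1 (α=1/3) → [44/3, 196/3, 37/3]
+L2 (α=1/5) → [653/15, 784/15, 322/15]
→ [44, 52, 21]

query (0,2) [L1,L2] — begin 0,0,0
after L1 α=1/3: [217/3, 127/3, 53/3]
after L2 α=1: [107, 33, 203]
→ [107, 33, 203]

(1,2) stack=L1,L3,L4; from [0,0,0]:
after L1 α=0: [0, 0, 0]
after L3 α=1/2: [8, 76, 155/2]
after L4 α=2/3: [154, 188, 1175/6]
= [154, 188, 196]
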